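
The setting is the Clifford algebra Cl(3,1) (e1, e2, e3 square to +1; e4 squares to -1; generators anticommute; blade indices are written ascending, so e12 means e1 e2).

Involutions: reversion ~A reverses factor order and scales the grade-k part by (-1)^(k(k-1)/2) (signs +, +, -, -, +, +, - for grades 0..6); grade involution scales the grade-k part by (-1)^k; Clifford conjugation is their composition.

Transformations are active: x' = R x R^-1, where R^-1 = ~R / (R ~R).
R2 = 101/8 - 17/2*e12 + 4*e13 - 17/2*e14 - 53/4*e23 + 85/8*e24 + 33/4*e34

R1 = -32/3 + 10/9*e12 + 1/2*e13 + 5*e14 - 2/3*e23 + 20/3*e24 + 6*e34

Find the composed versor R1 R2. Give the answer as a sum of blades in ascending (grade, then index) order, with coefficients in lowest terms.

Distribute over the grade parts of R1 (each basis-blade product reordered to ascending indices, repeated generators contracted through their squares):
<R1>_0 (= -32/3) R2 = -404/3 + 272/3*e12 - 128/3*e13 + 272/3*e14 + 424/3*e23 - 340/3*e24 - 88*e34
<R1>_2 (= 10/9*e12 + 1/2*e13 + 5*e14 - 2/3*e23 + 20/3*e24 + 6*e34) R2 = 688/9 + 1150/9*e12 + 11257/144*e13 + 2011/18*e14 - 931/36*e23 + 1126/9*e24 + 75/4*e34 - 6451/48*e1234
Summing the partial products and collecting blades:
Answer: -524/9 + 1966/9*e12 + 5113/144*e13 + 3643/18*e14 + 4157/36*e23 + 106/9*e24 - 277/4*e34 - 6451/48*e1234


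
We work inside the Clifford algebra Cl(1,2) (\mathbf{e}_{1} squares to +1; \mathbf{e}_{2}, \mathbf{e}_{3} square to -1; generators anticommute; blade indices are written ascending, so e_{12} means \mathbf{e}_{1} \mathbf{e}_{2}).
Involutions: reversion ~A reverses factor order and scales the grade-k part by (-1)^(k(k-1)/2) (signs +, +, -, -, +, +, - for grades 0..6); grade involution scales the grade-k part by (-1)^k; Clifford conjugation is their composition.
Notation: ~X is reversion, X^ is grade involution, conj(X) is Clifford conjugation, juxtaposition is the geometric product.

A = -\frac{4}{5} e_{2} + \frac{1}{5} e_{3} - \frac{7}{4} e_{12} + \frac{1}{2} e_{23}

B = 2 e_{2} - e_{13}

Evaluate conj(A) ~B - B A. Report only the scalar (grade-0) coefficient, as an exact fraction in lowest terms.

first term: -\frac{8}{5} - \frac{37}{10} e_{1} - e_{3} + \frac{1}{2} e_{12} - \frac{27}{20} e_{23} - \frac{4}{5} e_{123}
second term: \frac{8}{5} - \frac{33}{10} e_{1} - e_{3} - \frac{1}{2} e_{12} + \frac{43}{20} e_{23} - \frac{4}{5} e_{123}
Answer: -\frac{16}{5}


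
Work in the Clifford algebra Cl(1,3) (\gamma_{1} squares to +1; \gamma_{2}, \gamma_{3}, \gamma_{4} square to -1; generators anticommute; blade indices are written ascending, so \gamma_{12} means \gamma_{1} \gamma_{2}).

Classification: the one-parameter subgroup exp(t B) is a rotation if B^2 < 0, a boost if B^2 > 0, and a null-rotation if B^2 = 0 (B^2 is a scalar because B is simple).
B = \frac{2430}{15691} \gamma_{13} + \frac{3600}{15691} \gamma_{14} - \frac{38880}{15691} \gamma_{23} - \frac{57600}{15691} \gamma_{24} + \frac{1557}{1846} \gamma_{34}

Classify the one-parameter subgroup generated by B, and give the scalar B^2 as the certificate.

B^2 term by term: the squares give (\frac{2430}{15691})^2*(\gamma_{13})^2 + (\frac{3600}{15691})^2*(\gamma_{14})^2 + (-\frac{38880}{15691})^2*(\gamma_{23})^2 + (-\frac{57600}{15691})^2*(\gamma_{24})^2 + (\frac{1557}{1846})^2*(\gamma_{34})^2 = \frac{5904900}{246207481}*(+1) + \frac{12960000}{246207481}*(+1) + \frac{1511654400}{246207481}*(-1) + \frac{3317760000}{246207481}*(-1) + \frac{2424249}{3407716}*(-1) = -\frac{81}{4} (each basis 2-blade squares to minus the product of its generators' squares); cross terms between blades sharing an index anticommute and cancel; the commuting (index-disjoint) pairs give grade-4 terms 2*c*c'*(blade product), which cancel blade by blade — \gamma_{1234}: \frac{279936000}{246207481} - \frac{279936000}{246207481} = 0 — confirming B is simple. So B^2 = -\frac{81}{4}.
Answer: rotation, certificate B^2 = -\frac{81}{4}. One invariant decides it: the square -\frac{81}{4} survives every conjugation, and its sign is exactly the classification.


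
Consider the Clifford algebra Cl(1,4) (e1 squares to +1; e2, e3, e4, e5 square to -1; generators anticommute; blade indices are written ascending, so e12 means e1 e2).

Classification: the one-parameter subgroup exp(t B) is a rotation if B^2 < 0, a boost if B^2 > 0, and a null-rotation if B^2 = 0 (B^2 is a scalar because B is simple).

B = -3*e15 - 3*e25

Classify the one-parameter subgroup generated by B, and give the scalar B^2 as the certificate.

B^2 term by term: the squares give (-3)^2*(e15)^2 + (-3)^2*(e25)^2 = 9*(+1) + 9*(-1) = 0 (each basis 2-blade squares to minus the product of its generators' squares); cross terms between blades sharing an index anticommute and cancel. So B^2 = 0.
Answer: null-rotation, certificate B^2 = 0. Key observation: B^2 = 0 is a conjugation invariant, so its sign decides the class regardless of the surface form of B.


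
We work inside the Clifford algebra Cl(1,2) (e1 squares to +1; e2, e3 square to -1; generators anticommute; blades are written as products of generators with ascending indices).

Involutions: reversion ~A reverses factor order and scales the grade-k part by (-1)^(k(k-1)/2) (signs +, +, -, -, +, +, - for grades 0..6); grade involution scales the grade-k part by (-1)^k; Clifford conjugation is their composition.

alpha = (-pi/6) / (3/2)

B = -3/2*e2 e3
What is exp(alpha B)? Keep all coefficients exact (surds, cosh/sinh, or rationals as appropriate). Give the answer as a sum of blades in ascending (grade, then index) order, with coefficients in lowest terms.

B^2 = (-3/2)^2*(e2 e3)^2 = 9/4*(-1) = -9/4 (a basis 2-blade squares to minus the product of its generators' squares).
B^2 = -9/4 — circular case — the even/odd split gives cos and sin: l = 3/2, alpha*l = -pi/6, so exp(alpha B) = cos(-pi/6) + (sin(-pi/6)/(3/2))*B = sqrt(3)/2 + (-1/3)*B.
Answer: sqrt(3)/2 + 1/2*e2 e3


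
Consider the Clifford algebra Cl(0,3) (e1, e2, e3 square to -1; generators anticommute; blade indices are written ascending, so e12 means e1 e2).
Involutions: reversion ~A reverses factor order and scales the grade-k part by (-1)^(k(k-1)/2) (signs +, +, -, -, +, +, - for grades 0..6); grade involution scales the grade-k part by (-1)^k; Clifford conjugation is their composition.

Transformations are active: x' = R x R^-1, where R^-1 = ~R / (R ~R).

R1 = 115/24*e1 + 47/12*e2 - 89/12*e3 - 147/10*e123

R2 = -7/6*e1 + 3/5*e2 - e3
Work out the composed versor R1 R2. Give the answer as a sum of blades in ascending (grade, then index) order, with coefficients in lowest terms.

Distribute over the terms of R2 (each basis-blade product reordered to ascending indices, repeated generators contracted through their squares):
R1 (-7/6*e1) = 805/144 + 329/72*e12 - 623/72*e13 - 343/20*e23
R1 (3/5*e2) = -47/20 + 23/8*e12 - 441/50*e13 + 89/20*e23
R1 (-e3) = -89/12 - 147/10*e12 - 115/24*e13 - 47/12*e23
Summing the partial products and collecting blades:
Answer: -3007/720 - 653/90*e12 - 10019/450*e13 - 997/60*e23


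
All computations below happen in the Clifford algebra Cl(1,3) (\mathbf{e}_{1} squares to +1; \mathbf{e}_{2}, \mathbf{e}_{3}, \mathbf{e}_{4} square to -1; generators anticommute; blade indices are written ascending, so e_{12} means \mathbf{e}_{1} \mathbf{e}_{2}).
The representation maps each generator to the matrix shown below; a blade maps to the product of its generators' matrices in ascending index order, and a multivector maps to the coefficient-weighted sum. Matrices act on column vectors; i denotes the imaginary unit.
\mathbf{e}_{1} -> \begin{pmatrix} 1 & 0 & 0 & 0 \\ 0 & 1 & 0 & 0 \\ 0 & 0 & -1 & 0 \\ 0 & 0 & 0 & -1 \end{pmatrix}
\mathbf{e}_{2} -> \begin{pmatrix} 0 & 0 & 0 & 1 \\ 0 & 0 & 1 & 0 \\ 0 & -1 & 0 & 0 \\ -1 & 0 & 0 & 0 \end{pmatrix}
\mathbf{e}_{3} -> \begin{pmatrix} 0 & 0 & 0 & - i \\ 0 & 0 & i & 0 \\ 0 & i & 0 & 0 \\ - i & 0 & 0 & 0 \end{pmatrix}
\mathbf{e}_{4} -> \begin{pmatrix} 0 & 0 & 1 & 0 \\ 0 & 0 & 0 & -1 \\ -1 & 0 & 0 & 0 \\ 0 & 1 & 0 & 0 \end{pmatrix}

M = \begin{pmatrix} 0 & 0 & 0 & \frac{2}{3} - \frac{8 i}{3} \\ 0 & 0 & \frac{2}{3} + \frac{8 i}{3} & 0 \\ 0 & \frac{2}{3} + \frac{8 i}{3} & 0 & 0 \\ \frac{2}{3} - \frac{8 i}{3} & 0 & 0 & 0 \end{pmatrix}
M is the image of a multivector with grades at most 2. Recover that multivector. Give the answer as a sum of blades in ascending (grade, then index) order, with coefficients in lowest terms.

Method: the blade images are trace-orthogonal — tr(rho(e_A) rho(e_B)^-1) = 4 if A = B and 0 otherwise — and rho(e_A)^-1 = (e_A)^2 * rho(e_A) with (e_A)^2 = +1 or -1, so the coefficient of e_A in the preimage is (e_A)^2 * tr(M rho(e_A))/4.
Nonzero projections over blades of grade <= 2: e_{3}: (e_{3})^2 = -1, tr(M rho(e_{3})) = - \frac{32}{3}, coefficient \frac{8}{3}; e_{12}: (e_{12})^2 = +1, tr(M rho(e_{12})) = \frac{8}{3}, coefficient \frac{2}{3}. Every other blade of grade <= 2 projects to 0.
Answer: \frac{8}{3} e_{3} + \frac{2}{3} e_{12}


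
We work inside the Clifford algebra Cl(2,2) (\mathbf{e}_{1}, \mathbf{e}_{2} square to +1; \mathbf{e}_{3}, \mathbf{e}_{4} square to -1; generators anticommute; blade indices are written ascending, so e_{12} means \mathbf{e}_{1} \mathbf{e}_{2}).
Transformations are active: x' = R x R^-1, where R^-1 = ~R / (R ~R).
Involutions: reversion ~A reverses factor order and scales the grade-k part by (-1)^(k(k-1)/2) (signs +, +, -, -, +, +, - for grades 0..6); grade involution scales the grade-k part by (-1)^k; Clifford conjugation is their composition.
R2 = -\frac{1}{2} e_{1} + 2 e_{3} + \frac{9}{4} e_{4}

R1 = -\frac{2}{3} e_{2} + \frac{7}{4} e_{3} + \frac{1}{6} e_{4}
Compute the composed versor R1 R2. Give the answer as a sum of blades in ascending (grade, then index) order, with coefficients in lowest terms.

Distribute over the terms of R1 (each basis-blade product reordered to ascending indices, repeated generators contracted through their squares):
(-\frac{2}{3} e_{2}) R2 = -\frac{1}{3} e_{12} - \frac{4}{3} e_{23} - \frac{3}{2} e_{24}
(\frac{7}{4} e_{3}) R2 = -\frac{7}{2} + \frac{7}{8} e_{13} + \frac{63}{16} e_{34}
(\frac{1}{6} e_{4}) R2 = -\frac{3}{8} + \frac{1}{12} e_{14} - \frac{1}{3} e_{34}
Summing the partial products and collecting blades:
Answer: -\frac{31}{8} - \frac{1}{3} e_{12} + \frac{7}{8} e_{13} + \frac{1}{12} e_{14} - \frac{4}{3} e_{23} - \frac{3}{2} e_{24} + \frac{173}{48} e_{34}


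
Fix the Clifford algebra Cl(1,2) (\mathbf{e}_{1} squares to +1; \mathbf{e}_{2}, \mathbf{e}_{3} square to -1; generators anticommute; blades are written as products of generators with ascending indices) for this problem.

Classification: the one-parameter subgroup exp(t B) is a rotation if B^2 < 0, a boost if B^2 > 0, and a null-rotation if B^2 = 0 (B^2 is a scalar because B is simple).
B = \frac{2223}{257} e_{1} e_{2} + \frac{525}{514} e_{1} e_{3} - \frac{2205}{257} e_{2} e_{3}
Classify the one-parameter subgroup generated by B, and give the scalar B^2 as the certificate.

B^2 term by term: the squares give (\frac{2223}{257})^2*(e_{1} e_{2})^2 + (\frac{525}{514})^2*(e_{1} e_{3})^2 + (-\frac{2205}{257})^2*(e_{2} e_{3})^2 = \frac{4941729}{66049}*(+1) + \frac{275625}{264196}*(+1) + \frac{4862025}{66049}*(-1) = \frac{9}{4} (each basis 2-blade squares to minus the product of its generators' squares); cross terms between blades sharing an index anticommute and cancel. So B^2 = \frac{9}{4}.
Answer: boost, certificate B^2 = \frac{9}{4}. Certificate logic: \frac{9}{4} is a conjugation-invariant scalar, so its sign fixes rotation versus boost versus null-rotation outright.


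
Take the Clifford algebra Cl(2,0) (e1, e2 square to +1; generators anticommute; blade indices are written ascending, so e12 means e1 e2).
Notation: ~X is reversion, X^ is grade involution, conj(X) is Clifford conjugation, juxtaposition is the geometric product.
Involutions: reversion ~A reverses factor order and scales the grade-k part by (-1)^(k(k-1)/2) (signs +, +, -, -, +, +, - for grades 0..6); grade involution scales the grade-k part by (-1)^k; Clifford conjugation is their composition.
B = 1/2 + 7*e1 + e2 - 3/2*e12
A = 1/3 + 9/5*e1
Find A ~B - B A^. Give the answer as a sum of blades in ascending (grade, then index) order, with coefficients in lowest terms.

first term: 383/30 + 97/30*e1 + 91/30*e2 + 23/10*e12
second term: -373/30 + 43/30*e1 - 71/30*e2 + 13/10*e12
Answer: 126/5 + 9/5*e1 + 27/5*e2 + e12


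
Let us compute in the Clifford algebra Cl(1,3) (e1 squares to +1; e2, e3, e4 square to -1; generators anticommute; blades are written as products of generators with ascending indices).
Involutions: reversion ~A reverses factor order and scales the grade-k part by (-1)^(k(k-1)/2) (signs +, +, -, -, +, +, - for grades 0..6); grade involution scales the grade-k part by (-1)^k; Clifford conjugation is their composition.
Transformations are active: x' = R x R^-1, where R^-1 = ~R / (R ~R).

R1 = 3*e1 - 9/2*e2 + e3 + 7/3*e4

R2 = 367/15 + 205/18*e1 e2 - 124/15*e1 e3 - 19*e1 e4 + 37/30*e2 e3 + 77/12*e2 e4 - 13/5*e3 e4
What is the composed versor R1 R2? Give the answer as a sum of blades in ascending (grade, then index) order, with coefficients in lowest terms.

Distribute over the terms of R1 (each basis-blade product reordered to ascending indices, repeated generators contracted through their squares):
(3*e1) R2 = 367/5*e1 + 205/6*e2 - 124/5*e3 - 57*e4 + 37/10*e1 e2 e3 + 77/4*e1 e2 e4 - 39/5*e1 e3 e4
(-9/2*e2) R2 = -205/4*e1 - 1101/10*e2 + 111/20*e3 + 231/8*e4 - 186/5*e1 e2 e3 - 171/2*e1 e2 e4 + 117/10*e2 e3 e4
(e3) R2 = -124/15*e1 + 37/30*e2 + 367/15*e3 + 13/5*e4 + 205/18*e1 e2 e3 + 19*e1 e3 e4 - 77/12*e2 e3 e4
(7/3*e4) R2 = -133/3*e1 + 539/36*e2 - 91/15*e3 + 2569/45*e4 + 1435/54*e1 e2 e4 - 868/45*e1 e3 e4 + 259/90*e2 e3 e4
Summing the partial products and collecting blades:
Answer: -609/20*e1 - 10751/180*e2 - 17/20*e3 + 11363/360*e4 - 199/9*e1 e2 e3 - 4285/108*e1 e2 e4 - 364/45*e1 e3 e4 + 1469/180*e2 e3 e4


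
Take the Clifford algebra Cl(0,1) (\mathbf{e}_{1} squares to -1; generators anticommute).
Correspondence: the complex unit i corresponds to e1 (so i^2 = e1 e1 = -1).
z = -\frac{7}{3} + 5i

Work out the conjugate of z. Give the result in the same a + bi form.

In blades: z = -\frac{7}{3} + 5 e_{1}.
Conjugation here is Clifford conjugation: the scalar is fixed and the grade-1 and grade-2 blades all flip sign, giving -\frac{7}{3} - 5 e_{1}; translating back:
Answer: -\frac{7}{3} - 5i


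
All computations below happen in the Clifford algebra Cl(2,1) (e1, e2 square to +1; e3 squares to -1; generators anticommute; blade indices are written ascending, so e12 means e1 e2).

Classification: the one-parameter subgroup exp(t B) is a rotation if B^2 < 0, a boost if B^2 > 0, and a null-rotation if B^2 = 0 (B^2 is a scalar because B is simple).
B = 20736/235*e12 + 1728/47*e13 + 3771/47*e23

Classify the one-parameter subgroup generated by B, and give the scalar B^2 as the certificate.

B^2 term by term: the squares give (20736/235)^2*(e12)^2 + (1728/47)^2*(e13)^2 + (3771/47)^2*(e23)^2 = 429981696/55225*(-1) + 2985984/2209*(+1) + 14220441/2209*(+1) = 81/25 (each basis 2-blade squares to minus the product of its generators' squares); cross terms between blades sharing an index anticommute and cancel. So B^2 = 81/25.
Answer: boost, certificate B^2 = 81/25. Note: conjugating B changes its blade decomposition but never the scalar B^2 = 81/25, whose sign settles the classification.


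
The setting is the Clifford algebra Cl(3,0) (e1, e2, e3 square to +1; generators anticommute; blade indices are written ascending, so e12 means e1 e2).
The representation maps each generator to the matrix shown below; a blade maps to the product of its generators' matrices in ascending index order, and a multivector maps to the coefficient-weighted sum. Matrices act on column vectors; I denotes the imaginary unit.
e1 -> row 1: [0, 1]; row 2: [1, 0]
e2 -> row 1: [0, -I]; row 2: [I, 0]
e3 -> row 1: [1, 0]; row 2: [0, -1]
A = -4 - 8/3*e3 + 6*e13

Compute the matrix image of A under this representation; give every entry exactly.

Bivector images (products of the table entries): rho(e13) = rho(e1)rho(e3) = row 1: [0, -1]; row 2: [1, 0].
M = (-4)*1 + (-8/3)*rho(e3) + (6)*rho(e13), summed entrywise (1 is the identity matrix):
Answer: row 1: [-20/3, -6]; row 2: [6, -4/3]


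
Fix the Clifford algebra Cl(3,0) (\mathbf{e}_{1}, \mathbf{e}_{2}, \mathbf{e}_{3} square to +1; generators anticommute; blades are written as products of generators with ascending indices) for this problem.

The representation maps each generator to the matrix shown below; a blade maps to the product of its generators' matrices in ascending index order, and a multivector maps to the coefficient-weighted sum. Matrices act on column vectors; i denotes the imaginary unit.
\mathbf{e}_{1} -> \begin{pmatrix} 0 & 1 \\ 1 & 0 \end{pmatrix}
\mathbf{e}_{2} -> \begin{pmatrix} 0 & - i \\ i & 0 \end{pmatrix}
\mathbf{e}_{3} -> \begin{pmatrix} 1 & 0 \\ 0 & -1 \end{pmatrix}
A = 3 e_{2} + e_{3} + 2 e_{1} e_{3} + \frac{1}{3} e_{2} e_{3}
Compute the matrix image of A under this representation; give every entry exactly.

Bivector images (products of the table entries): rho(e_{1} e_{3}) = rho(\mathbf{e}_{1})rho(\mathbf{e}_{3}) = \begin{pmatrix} 0 & -1 \\ 1 & 0 \end{pmatrix}; rho(e_{2} e_{3}) = rho(\mathbf{e}_{2})rho(\mathbf{e}_{3}) = \begin{pmatrix} 0 & i \\ i & 0 \end{pmatrix}.
M = (3)*rho(e_{2}) + (1)*rho(e_{3}) + (2)*rho(e_{1} e_{3}) + (\frac{1}{3})*rho(e_{2} e_{3}), summed entrywise:
Answer: \begin{pmatrix} 1 & -2 - \frac{8 i}{3} \\ 2 + \frac{10 i}{3} & -1 \end{pmatrix}


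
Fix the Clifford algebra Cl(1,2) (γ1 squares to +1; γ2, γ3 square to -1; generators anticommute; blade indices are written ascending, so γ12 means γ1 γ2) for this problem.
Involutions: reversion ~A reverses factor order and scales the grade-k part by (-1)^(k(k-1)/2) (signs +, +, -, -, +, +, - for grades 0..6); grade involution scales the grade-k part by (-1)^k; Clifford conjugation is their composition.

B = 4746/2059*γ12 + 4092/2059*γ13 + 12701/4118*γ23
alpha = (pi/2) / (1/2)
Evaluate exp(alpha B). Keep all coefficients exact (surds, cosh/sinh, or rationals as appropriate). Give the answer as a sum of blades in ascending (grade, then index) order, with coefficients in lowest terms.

B^2 term by term: the squares give (4746/2059)^2*(γ12)^2 + (4092/2059)^2*(γ13)^2 + (12701/4118)^2*(γ23)^2 = 22524516/4239481*(+1) + 16744464/4239481*(+1) + 161315401/16957924*(-1) = -1/4 (each basis 2-blade squares to minus the product of its generators' squares); cross terms between blades sharing an index anticommute and cancel. So B^2 = -1/4.
B^2 = -1/4 — the negative square puts this in the circular regime; l = 1/2, alpha*l = pi/2, so exp(alpha B) = cos(pi/2) + (sin(pi/2)/(1/2))*B = 0 + (2)*B.
Answer: 9492/2059*γ12 + 8184/2059*γ13 + 12701/2059*γ23


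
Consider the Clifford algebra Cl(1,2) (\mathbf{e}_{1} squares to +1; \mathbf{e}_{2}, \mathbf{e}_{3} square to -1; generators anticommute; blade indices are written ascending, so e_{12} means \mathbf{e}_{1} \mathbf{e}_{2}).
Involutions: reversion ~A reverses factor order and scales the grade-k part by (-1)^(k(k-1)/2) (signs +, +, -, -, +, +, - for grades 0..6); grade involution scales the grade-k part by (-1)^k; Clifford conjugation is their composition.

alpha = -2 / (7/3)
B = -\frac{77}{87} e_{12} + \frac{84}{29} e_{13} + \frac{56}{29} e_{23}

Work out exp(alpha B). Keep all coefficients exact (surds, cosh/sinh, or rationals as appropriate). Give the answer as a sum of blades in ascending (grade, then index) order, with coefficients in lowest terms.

B^2 term by term: the squares give (-\frac{77}{87})^2*(e_{12})^2 + (\frac{84}{29})^2*(e_{13})^2 + (\frac{56}{29})^2*(e_{23})^2 = \frac{5929}{7569}*(+1) + \frac{7056}{841}*(+1) + \frac{3136}{841}*(-1) = \frac{49}{9} (each basis 2-blade squares to minus the product of its generators' squares); cross terms between blades sharing an index anticommute and cancel. So B^2 = \frac{49}{9}.
B^2 = \frac{49}{9} — B^2 > 0, so the exponential closes hyperbolically: l = \frac{7}{3}, alpha*l = -2, so exp(alpha B) = cosh(-2) + (sinh(-2)/(\frac{7}{3}))*B = \cosh{\left(2 \right)} + (- \frac{3 \sinh{\left(2 \right)}}{7})*B.
Answer: \cosh{\left(2 \right)} + \frac{11 \sinh{\left(2 \right)}}{29} e_{12} - \frac{36 \sinh{\left(2 \right)}}{29} e_{13} - \frac{24 \sinh{\left(2 \right)}}{29} e_{23}


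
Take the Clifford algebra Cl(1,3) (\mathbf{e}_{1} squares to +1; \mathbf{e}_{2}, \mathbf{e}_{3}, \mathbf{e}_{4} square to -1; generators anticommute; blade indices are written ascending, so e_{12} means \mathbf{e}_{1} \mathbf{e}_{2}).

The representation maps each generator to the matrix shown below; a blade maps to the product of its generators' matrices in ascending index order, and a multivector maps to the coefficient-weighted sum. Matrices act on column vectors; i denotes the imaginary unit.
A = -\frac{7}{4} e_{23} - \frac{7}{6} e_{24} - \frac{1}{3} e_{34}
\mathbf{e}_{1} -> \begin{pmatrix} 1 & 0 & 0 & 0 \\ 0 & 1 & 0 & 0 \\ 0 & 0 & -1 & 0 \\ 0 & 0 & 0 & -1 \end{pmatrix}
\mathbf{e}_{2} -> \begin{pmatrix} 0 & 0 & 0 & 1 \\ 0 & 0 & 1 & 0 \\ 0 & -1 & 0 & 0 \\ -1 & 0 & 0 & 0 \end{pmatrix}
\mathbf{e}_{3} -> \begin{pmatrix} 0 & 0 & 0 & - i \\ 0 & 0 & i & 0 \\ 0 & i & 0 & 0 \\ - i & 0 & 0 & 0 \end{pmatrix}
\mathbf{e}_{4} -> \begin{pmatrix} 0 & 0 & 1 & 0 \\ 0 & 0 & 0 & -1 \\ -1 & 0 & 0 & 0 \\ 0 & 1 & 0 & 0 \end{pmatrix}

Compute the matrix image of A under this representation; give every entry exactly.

Bivector images (products of the table entries): rho(e_{23}) = rho(\mathbf{e}_{2})rho(\mathbf{e}_{3}) = \begin{pmatrix} - i & 0 & 0 & 0 \\ 0 & i & 0 & 0 \\ 0 & 0 & - i & 0 \\ 0 & 0 & 0 & i \end{pmatrix}; rho(e_{24}) = rho(\mathbf{e}_{2})rho(\mathbf{e}_{4}) = \begin{pmatrix} 0 & 1 & 0 & 0 \\ -1 & 0 & 0 & 0 \\ 0 & 0 & 0 & 1 \\ 0 & 0 & -1 & 0 \end{pmatrix}; rho(e_{34}) = rho(\mathbf{e}_{3})rho(\mathbf{e}_{4}) = \begin{pmatrix} 0 & - i & 0 & 0 \\ - i & 0 & 0 & 0 \\ 0 & 0 & 0 & - i \\ 0 & 0 & - i & 0 \end{pmatrix}.
M = (-\frac{7}{4})*rho(e_{23}) + (-\frac{7}{6})*rho(e_{24}) + (-\frac{1}{3})*rho(e_{34}), summed entrywise:
Answer: \begin{pmatrix} \frac{7 i}{4} & - \frac{7}{6} + \frac{i}{3} & 0 & 0 \\ \frac{7}{6} + \frac{i}{3} & - \frac{7 i}{4} & 0 & 0 \\ 0 & 0 & \frac{7 i}{4} & - \frac{7}{6} + \frac{i}{3} \\ 0 & 0 & \frac{7}{6} + \frac{i}{3} & - \frac{7 i}{4} \end{pmatrix}


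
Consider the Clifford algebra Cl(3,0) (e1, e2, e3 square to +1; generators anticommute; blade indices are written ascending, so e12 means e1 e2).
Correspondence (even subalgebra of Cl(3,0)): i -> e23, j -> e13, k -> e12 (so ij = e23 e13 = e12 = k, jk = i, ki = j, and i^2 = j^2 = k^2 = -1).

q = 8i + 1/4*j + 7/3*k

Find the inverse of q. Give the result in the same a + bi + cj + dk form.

In blades: q = 7/3*e12 + 1/4*e13 + 8*e23.
With qbar = -7/3*e12 - 1/4*e13 - 8*e23 (scalar fixed, mapped units negated), q qbar = 10009/144 (the sum of squared coefficients), so q^-1 = qbar / (10009/144) = -336/10009*e12 - 36/10009*e13 - 1152/10009*e23; translating back:
Answer: -1152/10009*i - 36/10009*j - 336/10009*k


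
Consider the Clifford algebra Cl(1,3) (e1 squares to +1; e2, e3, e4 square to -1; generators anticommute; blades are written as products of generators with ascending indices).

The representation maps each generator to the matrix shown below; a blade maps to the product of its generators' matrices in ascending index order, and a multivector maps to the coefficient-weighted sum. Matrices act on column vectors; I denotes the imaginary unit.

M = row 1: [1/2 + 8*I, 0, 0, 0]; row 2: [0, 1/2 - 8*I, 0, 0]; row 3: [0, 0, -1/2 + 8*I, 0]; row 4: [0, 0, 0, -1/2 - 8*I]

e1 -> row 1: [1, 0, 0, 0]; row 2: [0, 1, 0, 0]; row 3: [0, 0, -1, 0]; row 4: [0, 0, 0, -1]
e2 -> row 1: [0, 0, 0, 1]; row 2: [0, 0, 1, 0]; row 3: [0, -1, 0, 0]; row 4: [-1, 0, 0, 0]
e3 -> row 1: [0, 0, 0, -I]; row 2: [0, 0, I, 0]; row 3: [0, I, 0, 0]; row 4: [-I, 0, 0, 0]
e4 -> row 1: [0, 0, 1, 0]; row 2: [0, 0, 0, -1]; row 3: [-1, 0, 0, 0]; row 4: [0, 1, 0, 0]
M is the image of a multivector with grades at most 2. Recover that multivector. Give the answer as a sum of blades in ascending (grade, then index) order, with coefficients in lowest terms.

Method: the blade images are trace-orthogonal — tr(rho(e_A) rho(e_B)^-1) = 4 if A = B and 0 otherwise — and rho(e_A)^-1 = (e_A)^2 * rho(e_A) with (e_A)^2 = +1 or -1, so the coefficient of e_A in the preimage is (e_A)^2 * tr(M rho(e_A))/4.
Nonzero projections over blades of grade <= 2: e1: (e1)^2 = +1, tr(M rho(e1)) = 2, coefficient 1/2; e2 e3: (e2 e3)^2 = -1, tr(M rho(e2 e3)) = 32, coefficient -8. Every other blade of grade <= 2 projects to 0.
Answer: 1/2*e1 - 8*e2 e3


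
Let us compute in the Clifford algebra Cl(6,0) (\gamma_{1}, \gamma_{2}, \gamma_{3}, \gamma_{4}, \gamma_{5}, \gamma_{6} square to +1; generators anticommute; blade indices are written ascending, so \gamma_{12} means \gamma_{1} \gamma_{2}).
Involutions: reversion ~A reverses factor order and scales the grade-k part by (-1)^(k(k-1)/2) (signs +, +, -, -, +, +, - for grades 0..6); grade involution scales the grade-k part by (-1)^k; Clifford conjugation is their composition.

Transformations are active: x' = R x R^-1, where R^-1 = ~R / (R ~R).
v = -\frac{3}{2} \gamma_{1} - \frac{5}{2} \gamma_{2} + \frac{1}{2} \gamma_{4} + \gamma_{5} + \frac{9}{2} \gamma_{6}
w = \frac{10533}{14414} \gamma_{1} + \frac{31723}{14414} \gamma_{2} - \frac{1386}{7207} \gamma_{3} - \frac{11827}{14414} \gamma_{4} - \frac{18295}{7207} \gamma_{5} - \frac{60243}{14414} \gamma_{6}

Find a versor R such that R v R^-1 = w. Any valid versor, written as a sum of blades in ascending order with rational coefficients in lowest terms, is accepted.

The midline construction: v and w both square to 30, so reflecting in their sum -\frac{5544}{7207} \gamma_{1} - \frac{2156}{7207} \gamma_{2} - \frac{1386}{7207} \gamma_{3} - \frac{2310}{7207} \gamma_{4} - \frac{11088}{7207} \gamma_{5} + \frac{2310}{7207} \gamma_{6} exchanges them.
Answer: -\frac{5544}{7207} \gamma_{1} - \frac{2156}{7207} \gamma_{2} - \frac{1386}{7207} \gamma_{3} - \frac{2310}{7207} \gamma_{4} - \frac{11088}{7207} \gamma_{5} + \frac{2310}{7207} \gamma_{6}


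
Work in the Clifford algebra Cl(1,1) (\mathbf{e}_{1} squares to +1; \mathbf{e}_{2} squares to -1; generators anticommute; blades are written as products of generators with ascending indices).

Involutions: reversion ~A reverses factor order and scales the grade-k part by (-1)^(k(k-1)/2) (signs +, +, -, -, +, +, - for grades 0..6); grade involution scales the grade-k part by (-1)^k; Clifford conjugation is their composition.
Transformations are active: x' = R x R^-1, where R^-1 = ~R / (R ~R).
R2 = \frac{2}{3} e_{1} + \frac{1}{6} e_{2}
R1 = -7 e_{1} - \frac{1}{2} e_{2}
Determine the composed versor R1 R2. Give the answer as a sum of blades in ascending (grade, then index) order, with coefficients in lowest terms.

Distribute over the terms of R1 (each basis-blade product reordered to ascending indices, repeated generators contracted through their squares):
(-7 e_{1}) R2 = -\frac{14}{3} - \frac{7}{6} e_{1} e_{2}
(-\frac{1}{2} e_{2}) R2 = \frac{1}{12} + \frac{1}{3} e_{1} e_{2}
Summing the partial products and collecting blades:
Answer: -\frac{55}{12} - \frac{5}{6} e_{1} e_{2}


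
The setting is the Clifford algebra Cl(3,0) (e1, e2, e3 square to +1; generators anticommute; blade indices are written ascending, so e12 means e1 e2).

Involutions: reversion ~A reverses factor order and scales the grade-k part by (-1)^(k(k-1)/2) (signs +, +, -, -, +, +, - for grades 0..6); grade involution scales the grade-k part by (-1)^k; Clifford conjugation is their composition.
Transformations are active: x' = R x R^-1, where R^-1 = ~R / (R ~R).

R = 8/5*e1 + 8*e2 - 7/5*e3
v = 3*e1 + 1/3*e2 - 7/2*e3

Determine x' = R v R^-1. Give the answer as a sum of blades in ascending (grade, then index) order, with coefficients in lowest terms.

~R = 8/5*e1 + 8*e2 - 7/5*e3, and R ~R = 1713/25, so R^-1 = ~R / (1713/25).
R v = 371/30 - 352/15*e12 - 7/5*e13 - 413/15*e23
Answer: -12449/5139*e1 + 13127/5139*e2 + 30779/10278*e3


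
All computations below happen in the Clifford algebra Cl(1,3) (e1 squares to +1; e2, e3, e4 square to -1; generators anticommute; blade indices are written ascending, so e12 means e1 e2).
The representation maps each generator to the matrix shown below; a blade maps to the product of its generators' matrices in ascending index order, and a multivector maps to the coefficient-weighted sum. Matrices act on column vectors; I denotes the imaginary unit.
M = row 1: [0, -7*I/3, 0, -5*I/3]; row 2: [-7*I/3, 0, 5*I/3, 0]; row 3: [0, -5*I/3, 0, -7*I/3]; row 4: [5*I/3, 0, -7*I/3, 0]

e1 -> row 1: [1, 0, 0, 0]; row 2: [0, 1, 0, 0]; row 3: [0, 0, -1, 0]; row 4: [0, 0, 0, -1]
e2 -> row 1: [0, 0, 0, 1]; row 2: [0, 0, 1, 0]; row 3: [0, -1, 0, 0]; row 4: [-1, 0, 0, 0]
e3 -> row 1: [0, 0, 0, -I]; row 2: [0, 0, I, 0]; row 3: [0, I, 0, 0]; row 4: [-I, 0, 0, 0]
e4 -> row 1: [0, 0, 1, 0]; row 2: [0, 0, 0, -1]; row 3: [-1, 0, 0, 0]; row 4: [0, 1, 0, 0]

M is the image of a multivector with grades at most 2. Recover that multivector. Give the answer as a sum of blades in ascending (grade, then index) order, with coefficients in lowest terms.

Method: the blade images are trace-orthogonal — tr(rho(e_A) rho(e_B)^-1) = 4 if A = B and 0 otherwise — and rho(e_A)^-1 = (e_A)^2 * rho(e_A) with (e_A)^2 = +1 or -1, so the coefficient of e_A in the preimage is (e_A)^2 * tr(M rho(e_A))/4.
Nonzero projections over blades of grade <= 2: e13: (e13)^2 = +1, tr(M rho(e13)) = 20/3, coefficient 5/3; e34: (e34)^2 = -1, tr(M rho(e34)) = -28/3, coefficient 7/3. Every other blade of grade <= 2 projects to 0.
Answer: 5/3*e13 + 7/3*e34


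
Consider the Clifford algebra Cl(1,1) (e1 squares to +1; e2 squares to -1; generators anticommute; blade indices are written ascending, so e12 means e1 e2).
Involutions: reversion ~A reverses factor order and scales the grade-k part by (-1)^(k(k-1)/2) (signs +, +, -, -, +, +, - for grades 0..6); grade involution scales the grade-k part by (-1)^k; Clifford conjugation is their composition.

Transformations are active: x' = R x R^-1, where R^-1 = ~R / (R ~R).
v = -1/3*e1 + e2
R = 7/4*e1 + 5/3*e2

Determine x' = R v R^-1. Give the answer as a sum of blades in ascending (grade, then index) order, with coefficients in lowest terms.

~R = 7/4*e1 + 5/3*e2, and R ~R = 41/144, so R^-1 = ~R / (41/144).
R v = -9/4 + 83/36*e12
Answer: -3361/123*e1 - 1121/41*e2


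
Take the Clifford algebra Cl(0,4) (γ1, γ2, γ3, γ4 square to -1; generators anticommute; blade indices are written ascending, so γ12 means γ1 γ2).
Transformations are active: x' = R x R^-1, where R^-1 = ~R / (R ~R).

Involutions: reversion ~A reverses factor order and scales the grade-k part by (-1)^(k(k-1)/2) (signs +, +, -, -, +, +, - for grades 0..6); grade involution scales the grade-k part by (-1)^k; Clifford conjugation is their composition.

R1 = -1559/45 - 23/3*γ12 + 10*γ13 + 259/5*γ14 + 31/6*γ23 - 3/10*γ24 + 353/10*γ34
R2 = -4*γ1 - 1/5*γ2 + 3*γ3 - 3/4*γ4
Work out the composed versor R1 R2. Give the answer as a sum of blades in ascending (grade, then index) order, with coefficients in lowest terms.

Distribute over the terms of R2 (each basis-blade product reordered to ascending indices, repeated generators contracted through their squares):
R1 (-4*γ1) = 6236/45*γ1 + 92/3*γ2 - 40*γ3 - 1036/5*γ4 - 62/3*γ123 + 6/5*γ124 - 706/5*γ134
R1 (-1/5*γ2) = -23/15*γ1 + 1559/225*γ2 - 31/30*γ3 + 3/50*γ4 + 2*γ123 + 259/25*γ124 - 353/50*γ234
R1 (3*γ3) = -30*γ1 - 31/2*γ2 - 1559/15*γ3 + 1059/10*γ4 - 23*γ123 - 777/5*γ134 + 9/10*γ234
R1 (-3/4*γ4) = 777/20*γ1 - 9/40*γ2 + 1059/40*γ3 + 1559/60*γ4 + 23/4*γ124 - 15/2*γ134 - 31/8*γ234
Summing the partial products and collecting blades:
Answer: 26261/180*γ1 + 39367/1800*γ2 - 14219/120*γ3 - 22577/300*γ4 - 125/3*γ123 + 1731/100*γ124 - 3041/10*γ134 - 2007/200*γ234


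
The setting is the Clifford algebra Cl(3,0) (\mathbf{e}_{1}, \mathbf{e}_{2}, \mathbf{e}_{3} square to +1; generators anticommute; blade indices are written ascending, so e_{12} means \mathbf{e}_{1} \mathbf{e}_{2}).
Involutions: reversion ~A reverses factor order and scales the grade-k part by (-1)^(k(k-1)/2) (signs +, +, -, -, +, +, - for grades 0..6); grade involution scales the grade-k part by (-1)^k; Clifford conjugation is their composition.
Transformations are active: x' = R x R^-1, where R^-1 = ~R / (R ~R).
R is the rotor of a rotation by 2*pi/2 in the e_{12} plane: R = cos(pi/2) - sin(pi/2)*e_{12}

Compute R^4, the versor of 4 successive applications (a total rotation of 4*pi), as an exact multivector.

The rotor phase is half the rotation angle and phases add under composition, so 4 steps in the e_{12} plane accumulate phase 4*(pi/2) = 2 \pi: R^4 = cos(2 \pi) - sin(2 \pi)*e_{12}.
cos(2 \pi) = 1 and sin(2 \pi) = 0, so R^4 = 1. The total rotation 4*pi is 2 full turns, so every vector returns to itself, yet the rotor is +1, back on the identity sheet (an even number of 2*pi turns).
Answer: 1


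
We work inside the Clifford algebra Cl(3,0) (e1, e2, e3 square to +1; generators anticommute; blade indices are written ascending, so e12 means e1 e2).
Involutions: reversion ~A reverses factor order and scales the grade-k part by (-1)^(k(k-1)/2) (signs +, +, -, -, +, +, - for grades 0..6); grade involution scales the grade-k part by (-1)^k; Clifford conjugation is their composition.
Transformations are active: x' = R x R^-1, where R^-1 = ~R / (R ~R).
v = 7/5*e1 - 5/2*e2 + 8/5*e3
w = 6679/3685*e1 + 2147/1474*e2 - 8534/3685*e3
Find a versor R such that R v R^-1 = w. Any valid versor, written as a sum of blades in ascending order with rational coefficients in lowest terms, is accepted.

R = v + w = 11838/3685*e1 - 769/737*e2 - 2638/3685*e3 works: the equal norms (1077/100) guarantee its sandwich swaps v into w.
Answer: 11838/3685*e1 - 769/737*e2 - 2638/3685*e3


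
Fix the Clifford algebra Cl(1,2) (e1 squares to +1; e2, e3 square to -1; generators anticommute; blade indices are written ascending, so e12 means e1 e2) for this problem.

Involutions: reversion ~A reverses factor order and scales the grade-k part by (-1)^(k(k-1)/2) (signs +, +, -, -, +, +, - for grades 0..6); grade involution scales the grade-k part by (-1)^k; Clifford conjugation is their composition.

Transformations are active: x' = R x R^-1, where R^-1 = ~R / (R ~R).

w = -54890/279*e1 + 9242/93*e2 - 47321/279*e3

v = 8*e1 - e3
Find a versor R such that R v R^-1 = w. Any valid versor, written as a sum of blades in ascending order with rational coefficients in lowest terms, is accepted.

Why this works: both vectors square to 63, so q(v) = q(w) and R = v + w = -52658/279*e1 + 9242/93*e2 - 47600/279*e3 carries v to w — its own direction survives, the complement (v - w)/2 flips.
Answer: -52658/279*e1 + 9242/93*e2 - 47600/279*e3


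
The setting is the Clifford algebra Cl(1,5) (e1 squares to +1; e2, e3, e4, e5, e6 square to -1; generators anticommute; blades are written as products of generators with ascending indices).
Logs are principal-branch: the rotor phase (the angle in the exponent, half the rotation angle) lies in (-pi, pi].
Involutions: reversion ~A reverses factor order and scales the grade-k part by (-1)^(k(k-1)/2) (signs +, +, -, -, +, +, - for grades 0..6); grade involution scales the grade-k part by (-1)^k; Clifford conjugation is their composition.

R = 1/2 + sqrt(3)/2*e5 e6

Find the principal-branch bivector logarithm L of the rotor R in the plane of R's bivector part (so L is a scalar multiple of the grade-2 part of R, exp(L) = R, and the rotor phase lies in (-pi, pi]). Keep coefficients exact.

The scalar part of R is 1/2, which fixes the principal-branch rotor phase; the unit plane is then the bivector part divided by the sine of that phase, and L is that plane scaled by the phase.
Concretely: cos(phase) = 1/2 gives phase = ±pi/3, and since phase/sin(phase) is even the sign is immaterial: L = (phase/sin(phase)) * <R>_2 = (2*sqrt(3)*pi/9) * <R>_2.
Answer: pi/3*e5 e6


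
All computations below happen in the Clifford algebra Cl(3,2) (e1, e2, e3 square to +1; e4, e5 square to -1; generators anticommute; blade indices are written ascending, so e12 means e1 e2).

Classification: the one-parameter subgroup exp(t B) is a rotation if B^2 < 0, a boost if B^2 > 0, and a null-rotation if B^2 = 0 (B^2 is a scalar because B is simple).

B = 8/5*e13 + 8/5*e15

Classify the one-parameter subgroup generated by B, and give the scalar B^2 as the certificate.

B^2 term by term: the squares give (8/5)^2*(e13)^2 + (8/5)^2*(e15)^2 = 64/25*(-1) + 64/25*(+1) = 0 (each basis 2-blade squares to minus the product of its generators' squares); cross terms between blades sharing an index anticommute and cancel. So B^2 = 0.
Answer: null-rotation, certificate B^2 = 0. B^2 = 0 is basis-independent, so its sign is the whole story.


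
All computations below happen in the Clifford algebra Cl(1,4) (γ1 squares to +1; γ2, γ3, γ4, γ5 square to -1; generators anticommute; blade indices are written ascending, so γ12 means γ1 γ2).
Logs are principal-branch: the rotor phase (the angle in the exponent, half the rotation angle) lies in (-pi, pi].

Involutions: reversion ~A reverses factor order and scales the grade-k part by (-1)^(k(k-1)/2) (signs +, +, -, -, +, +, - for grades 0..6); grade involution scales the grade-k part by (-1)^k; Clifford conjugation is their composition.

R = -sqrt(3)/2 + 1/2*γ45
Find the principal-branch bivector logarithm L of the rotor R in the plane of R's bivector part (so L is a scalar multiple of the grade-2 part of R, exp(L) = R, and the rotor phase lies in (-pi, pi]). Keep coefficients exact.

The scalar part of R is -sqrt(3)/2, so the principal-branch rotor phase is pinned; divide the bivector part by its sine to get the unit plane — L is the phase times that plane.
Concretely: cos(phase) = -sqrt(3)/2 gives phase = ±5*pi/6, and since phase/sin(phase) is even the sign is immaterial: L = (phase/sin(phase)) * <R>_2 = (5*pi/3) * <R>_2.
Answer: 5*pi/6*γ45


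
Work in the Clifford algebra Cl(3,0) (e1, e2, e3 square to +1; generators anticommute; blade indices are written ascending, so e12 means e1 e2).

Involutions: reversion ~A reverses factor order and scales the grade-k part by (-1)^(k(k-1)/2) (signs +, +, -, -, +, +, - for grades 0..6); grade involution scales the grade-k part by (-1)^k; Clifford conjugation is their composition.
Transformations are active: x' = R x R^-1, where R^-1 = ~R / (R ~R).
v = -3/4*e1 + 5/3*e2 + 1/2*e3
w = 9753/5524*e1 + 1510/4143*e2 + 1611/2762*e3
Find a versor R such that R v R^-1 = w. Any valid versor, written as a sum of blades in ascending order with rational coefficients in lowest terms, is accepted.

The midline construction: v and w both square to 517/144, so reflecting in their sum 2805/2762*e1 + 2805/1381*e2 + 1496/1381*e3 exchanges them.
Answer: 2805/2762*e1 + 2805/1381*e2 + 1496/1381*e3


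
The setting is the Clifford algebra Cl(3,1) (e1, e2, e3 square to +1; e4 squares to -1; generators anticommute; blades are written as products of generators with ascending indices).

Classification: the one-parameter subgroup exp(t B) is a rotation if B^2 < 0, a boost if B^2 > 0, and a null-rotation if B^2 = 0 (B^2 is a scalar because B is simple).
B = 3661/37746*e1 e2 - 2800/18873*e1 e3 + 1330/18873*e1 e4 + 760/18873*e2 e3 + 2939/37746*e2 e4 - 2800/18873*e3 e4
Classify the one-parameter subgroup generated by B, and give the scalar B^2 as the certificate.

B^2 term by term: the squares give (3661/37746)^2*(e1 e2)^2 + (-2800/18873)^2*(e1 e3)^2 + (1330/18873)^2*(e1 e4)^2 + (760/18873)^2*(e2 e3)^2 + (2939/37746)^2*(e2 e4)^2 + (-2800/18873)^2*(e3 e4)^2 = 13402921/1424760516*(-1) + 7840000/356190129*(-1) + 1768900/356190129*(+1) + 577600/356190129*(-1) + 8637721/1424760516*(+1) + 7840000/356190129*(+1) = 0 (each basis 2-blade squares to minus the product of its generators' squares); cross terms between blades sharing an index anticommute and cancel; the commuting (index-disjoint) pairs give grade-4 terms 2*c*c'*(blade product), which cancel blade by blade — e1 e2 e3 e4: -10250800/356190129 + 8229200/356190129 + 2021600/356190129 = 0 — confirming B is simple. So B^2 = 0.
Answer: null-rotation, certificate B^2 = 0. B^2 = 0 is basis-independent, so its sign is the whole story.


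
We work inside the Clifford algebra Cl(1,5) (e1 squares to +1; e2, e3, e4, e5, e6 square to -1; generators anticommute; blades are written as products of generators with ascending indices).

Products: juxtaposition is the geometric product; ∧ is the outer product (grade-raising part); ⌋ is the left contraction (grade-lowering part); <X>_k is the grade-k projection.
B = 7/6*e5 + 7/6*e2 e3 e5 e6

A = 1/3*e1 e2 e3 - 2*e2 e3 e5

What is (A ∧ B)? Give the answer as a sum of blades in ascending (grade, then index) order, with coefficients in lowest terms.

step 1: 7/18*e1 e2 e3 e5
Answer: 7/18*e1 e2 e3 e5
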